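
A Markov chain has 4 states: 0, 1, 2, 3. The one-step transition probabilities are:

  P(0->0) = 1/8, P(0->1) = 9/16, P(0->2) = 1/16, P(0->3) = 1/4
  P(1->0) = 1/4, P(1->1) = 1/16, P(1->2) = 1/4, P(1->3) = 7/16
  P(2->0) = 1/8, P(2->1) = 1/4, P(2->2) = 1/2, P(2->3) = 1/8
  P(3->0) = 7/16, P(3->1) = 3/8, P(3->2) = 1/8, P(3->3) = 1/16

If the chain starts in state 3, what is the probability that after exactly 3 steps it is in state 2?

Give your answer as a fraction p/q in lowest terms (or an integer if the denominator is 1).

Answer: 923/4096

Derivation:
Computing P^3 by repeated multiplication:
P^1 =
  0: [1/8, 9/16, 1/16, 1/4]
  1: [1/4, 1/16, 1/4, 7/16]
  2: [1/8, 1/4, 1/2, 1/8]
  3: [7/16, 3/8, 1/8, 1/16]
P^2 =
  0: [35/128, 55/256, 27/128, 77/256]
  1: [69/256, 95/256, 27/128, 19/128]
  2: [25/128, 33/128, 43/128, 27/128]
  3: [49/256, 83/256, 49/256, 75/256]
P^3 =
  0: [1007/4096, 1363/4096, 219/1024, 425/2048]
  1: [223/1024, 145/512, 957/4096, 1087/4096]
  2: [457/2048, 37/128, 555/2048, 111/512]
  3: [1053/4096, 585/2048, 923/4096, 475/2048]

(P^3)[3 -> 2] = 923/4096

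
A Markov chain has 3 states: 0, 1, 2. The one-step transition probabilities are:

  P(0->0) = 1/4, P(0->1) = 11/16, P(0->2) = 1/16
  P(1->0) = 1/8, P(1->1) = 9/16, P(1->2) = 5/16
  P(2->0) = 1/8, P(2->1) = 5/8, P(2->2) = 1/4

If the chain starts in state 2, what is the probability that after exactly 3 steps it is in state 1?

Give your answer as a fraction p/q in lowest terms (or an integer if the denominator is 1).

Answer: 611/1024

Derivation:
Computing P^3 by repeated multiplication:
P^1 =
  0: [1/4, 11/16, 1/16]
  1: [1/8, 9/16, 5/16]
  2: [1/8, 5/8, 1/4]
P^2 =
  0: [5/32, 153/256, 63/256]
  1: [9/64, 153/256, 67/256]
  2: [9/64, 19/32, 17/64]
P^3 =
  0: [37/256, 2447/4096, 1057/4096]
  1: [73/512, 2443/4096, 1069/4096]
  2: [73/512, 611/1024, 267/1024]

(P^3)[2 -> 1] = 611/1024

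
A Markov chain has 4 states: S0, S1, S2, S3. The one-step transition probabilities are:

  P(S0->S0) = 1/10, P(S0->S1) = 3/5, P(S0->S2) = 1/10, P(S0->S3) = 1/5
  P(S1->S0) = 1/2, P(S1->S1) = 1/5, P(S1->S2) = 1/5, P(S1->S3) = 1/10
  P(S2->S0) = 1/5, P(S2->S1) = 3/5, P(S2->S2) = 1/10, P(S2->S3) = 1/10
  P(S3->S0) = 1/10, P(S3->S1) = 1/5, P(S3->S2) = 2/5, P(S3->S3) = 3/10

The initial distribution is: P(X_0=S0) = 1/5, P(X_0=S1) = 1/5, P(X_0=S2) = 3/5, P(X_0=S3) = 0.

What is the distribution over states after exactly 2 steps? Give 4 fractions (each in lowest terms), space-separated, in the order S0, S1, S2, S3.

Propagating the distribution step by step (d_{t+1} = d_t * P):
d_0 = (S0=1/5, S1=1/5, S2=3/5, S3=0)
  d_1[S0] = 1/5*1/10 + 1/5*1/2 + 3/5*1/5 + 0*1/10 = 6/25
  d_1[S1] = 1/5*3/5 + 1/5*1/5 + 3/5*3/5 + 0*1/5 = 13/25
  d_1[S2] = 1/5*1/10 + 1/5*1/5 + 3/5*1/10 + 0*2/5 = 3/25
  d_1[S3] = 1/5*1/5 + 1/5*1/10 + 3/5*1/10 + 0*3/10 = 3/25
d_1 = (S0=6/25, S1=13/25, S2=3/25, S3=3/25)
  d_2[S0] = 6/25*1/10 + 13/25*1/2 + 3/25*1/5 + 3/25*1/10 = 8/25
  d_2[S1] = 6/25*3/5 + 13/25*1/5 + 3/25*3/5 + 3/25*1/5 = 43/125
  d_2[S2] = 6/25*1/10 + 13/25*1/5 + 3/25*1/10 + 3/25*2/5 = 47/250
  d_2[S3] = 6/25*1/5 + 13/25*1/10 + 3/25*1/10 + 3/25*3/10 = 37/250
d_2 = (S0=8/25, S1=43/125, S2=47/250, S3=37/250)

Answer: 8/25 43/125 47/250 37/250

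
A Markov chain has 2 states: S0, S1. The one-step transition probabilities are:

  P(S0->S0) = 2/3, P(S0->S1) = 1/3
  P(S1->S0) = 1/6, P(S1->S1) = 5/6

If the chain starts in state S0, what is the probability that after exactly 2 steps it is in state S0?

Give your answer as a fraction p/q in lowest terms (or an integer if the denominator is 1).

Computing P^2 by repeated multiplication:
P^1 =
  S0: [2/3, 1/3]
  S1: [1/6, 5/6]
P^2 =
  S0: [1/2, 1/2]
  S1: [1/4, 3/4]

(P^2)[S0 -> S0] = 1/2

Answer: 1/2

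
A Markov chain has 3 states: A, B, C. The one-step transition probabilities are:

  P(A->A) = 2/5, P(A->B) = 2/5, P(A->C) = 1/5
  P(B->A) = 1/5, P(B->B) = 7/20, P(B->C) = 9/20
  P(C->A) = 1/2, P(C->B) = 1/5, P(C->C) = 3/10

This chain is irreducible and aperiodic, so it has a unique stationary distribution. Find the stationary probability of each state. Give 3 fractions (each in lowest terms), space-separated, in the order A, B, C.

Answer: 73/199 64/199 62/199

Derivation:
The stationary distribution satisfies pi = pi * P, i.e.:
  pi_A = 2/5*pi_A + 1/5*pi_B + 1/2*pi_C
  pi_B = 2/5*pi_A + 7/20*pi_B + 1/5*pi_C
  pi_C = 1/5*pi_A + 9/20*pi_B + 3/10*pi_C
with normalization: pi_A + pi_B + pi_C = 1.

Using the first 2 balance equations plus normalization, the linear system A*pi = b is:
  [-3/5, 1/5, 1/2] . pi = 0
  [2/5, -13/20, 1/5] . pi = 0
  [1, 1, 1] . pi = 1

Solving yields:
  pi_A = 73/199
  pi_B = 64/199
  pi_C = 62/199

Verification (pi * P):
  73/199*2/5 + 64/199*1/5 + 62/199*1/2 = 73/199 = pi_A  (ok)
  73/199*2/5 + 64/199*7/20 + 62/199*1/5 = 64/199 = pi_B  (ok)
  73/199*1/5 + 64/199*9/20 + 62/199*3/10 = 62/199 = pi_C  (ok)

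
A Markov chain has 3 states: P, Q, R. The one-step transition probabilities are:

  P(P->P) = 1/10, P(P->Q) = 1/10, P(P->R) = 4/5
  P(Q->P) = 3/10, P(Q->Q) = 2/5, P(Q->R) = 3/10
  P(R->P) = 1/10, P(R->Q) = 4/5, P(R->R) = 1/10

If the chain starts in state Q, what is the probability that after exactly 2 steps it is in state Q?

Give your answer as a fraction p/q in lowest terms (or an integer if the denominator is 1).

Answer: 43/100

Derivation:
Computing P^2 by repeated multiplication:
P^1 =
  P: [1/10, 1/10, 4/5]
  Q: [3/10, 2/5, 3/10]
  R: [1/10, 4/5, 1/10]
P^2 =
  P: [3/25, 69/100, 19/100]
  Q: [9/50, 43/100, 39/100]
  R: [13/50, 41/100, 33/100]

(P^2)[Q -> Q] = 43/100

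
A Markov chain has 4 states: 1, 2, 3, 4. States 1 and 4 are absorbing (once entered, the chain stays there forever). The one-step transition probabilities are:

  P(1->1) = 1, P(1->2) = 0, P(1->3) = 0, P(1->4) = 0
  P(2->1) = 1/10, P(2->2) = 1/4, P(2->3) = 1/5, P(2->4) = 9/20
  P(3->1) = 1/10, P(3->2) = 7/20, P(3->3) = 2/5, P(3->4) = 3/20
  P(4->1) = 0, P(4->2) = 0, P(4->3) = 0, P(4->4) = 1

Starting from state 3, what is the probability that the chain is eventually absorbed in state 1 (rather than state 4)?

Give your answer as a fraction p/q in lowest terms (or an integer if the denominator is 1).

Let a_i = P(absorbed in 1 | start in state i).
Boundary conditions: a_1 = 1, a_4 = 0.
For each transient state i, a_i = sum_j P(i->j) * a_j:
  a_2 = 1/10*a_1 + 1/4*a_2 + 1/5*a_3 + 9/20*a_4
  a_3 = 1/10*a_1 + 7/20*a_2 + 2/5*a_3 + 3/20*a_4

Substituting a_1 = 1 and a_4 = 0, rearrange to (I - Q) a = r where r[i] = P(i -> 1):
  [3/4, -1/5] . (a_2, a_3) = 1/10
  [-7/20, 3/5] . (a_2, a_3) = 1/10

Solving yields:
  a_2 = 4/19
  a_3 = 11/38

Starting state is 3, so the absorption probability is a_3 = 11/38.

Answer: 11/38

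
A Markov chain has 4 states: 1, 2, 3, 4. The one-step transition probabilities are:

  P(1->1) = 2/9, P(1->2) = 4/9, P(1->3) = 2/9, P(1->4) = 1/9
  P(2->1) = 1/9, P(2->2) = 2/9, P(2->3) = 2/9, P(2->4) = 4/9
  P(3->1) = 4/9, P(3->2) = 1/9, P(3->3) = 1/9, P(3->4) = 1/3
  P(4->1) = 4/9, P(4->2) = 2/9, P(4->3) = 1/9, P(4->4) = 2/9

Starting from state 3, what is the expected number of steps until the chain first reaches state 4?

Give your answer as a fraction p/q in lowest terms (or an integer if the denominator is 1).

Let h_i = expected steps to first reach 4 from state i.
Boundary: h_4 = 0.
First-step equations for the other states:
  h_1 = 1 + 2/9*h_1 + 4/9*h_2 + 2/9*h_3 + 1/9*h_4
  h_2 = 1 + 1/9*h_1 + 2/9*h_2 + 2/9*h_3 + 4/9*h_4
  h_3 = 1 + 4/9*h_1 + 1/9*h_2 + 1/9*h_3 + 1/3*h_4

Substituting h_4 = 0 and rearranging gives the linear system (I - Q) h = 1:
  [7/9, -4/9, -2/9] . (h_1, h_2, h_3) = 1
  [-1/9, 7/9, -2/9] . (h_1, h_2, h_3) = 1
  [-4/9, -1/9, 8/9] . (h_1, h_2, h_3) = 1

Solving yields:
  h_1 = 495/128
  h_2 = 45/16
  h_3 = 873/256

Starting state is 3, so the expected hitting time is h_3 = 873/256.

Answer: 873/256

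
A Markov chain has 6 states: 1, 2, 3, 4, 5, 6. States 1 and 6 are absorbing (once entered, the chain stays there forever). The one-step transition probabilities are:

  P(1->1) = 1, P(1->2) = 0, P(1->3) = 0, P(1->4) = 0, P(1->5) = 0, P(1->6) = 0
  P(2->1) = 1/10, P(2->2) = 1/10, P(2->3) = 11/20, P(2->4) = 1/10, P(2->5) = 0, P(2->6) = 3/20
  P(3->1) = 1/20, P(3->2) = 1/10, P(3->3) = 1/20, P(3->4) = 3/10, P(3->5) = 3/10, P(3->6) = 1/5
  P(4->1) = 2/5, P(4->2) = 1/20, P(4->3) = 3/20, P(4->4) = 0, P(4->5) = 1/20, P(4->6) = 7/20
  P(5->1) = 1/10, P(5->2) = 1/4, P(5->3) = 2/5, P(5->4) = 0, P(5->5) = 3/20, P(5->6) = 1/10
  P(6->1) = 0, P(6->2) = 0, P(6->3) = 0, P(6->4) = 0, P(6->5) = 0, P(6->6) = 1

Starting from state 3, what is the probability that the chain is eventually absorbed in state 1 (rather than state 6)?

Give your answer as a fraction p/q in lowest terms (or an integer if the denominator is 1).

Let a_i = P(absorbed in 1 | start in state i).
Boundary conditions: a_1 = 1, a_6 = 0.
For each transient state i, a_i = sum_j P(i->j) * a_j:
  a_2 = 1/10*a_1 + 1/10*a_2 + 11/20*a_3 + 1/10*a_4 + 0*a_5 + 3/20*a_6
  a_3 = 1/20*a_1 + 1/10*a_2 + 1/20*a_3 + 3/10*a_4 + 3/10*a_5 + 1/5*a_6
  a_4 = 2/5*a_1 + 1/20*a_2 + 3/20*a_3 + 0*a_4 + 1/20*a_5 + 7/20*a_6
  a_5 = 1/10*a_1 + 1/4*a_2 + 2/5*a_3 + 0*a_4 + 3/20*a_5 + 1/10*a_6

Substituting a_1 = 1 and a_6 = 0, rearrange to (I - Q) a = r where r[i] = P(i -> 1):
  [9/10, -11/20, -1/10, 0] . (a_2, a_3, a_4, a_5) = 1/10
  [-1/10, 19/20, -3/10, -3/10] . (a_2, a_3, a_4, a_5) = 1/20
  [-1/20, -3/20, 1, -1/20] . (a_2, a_3, a_4, a_5) = 2/5
  [-1/4, -2/5, 0, 17/20] . (a_2, a_3, a_4, a_5) = 1/10

Solving yields:
  a_2 = 15223/37970
  a_3 = 7283/18985
  a_4 = 9462/18985
  a_5 = 15799/37970

Starting state is 3, so the absorption probability is a_3 = 7283/18985.

Answer: 7283/18985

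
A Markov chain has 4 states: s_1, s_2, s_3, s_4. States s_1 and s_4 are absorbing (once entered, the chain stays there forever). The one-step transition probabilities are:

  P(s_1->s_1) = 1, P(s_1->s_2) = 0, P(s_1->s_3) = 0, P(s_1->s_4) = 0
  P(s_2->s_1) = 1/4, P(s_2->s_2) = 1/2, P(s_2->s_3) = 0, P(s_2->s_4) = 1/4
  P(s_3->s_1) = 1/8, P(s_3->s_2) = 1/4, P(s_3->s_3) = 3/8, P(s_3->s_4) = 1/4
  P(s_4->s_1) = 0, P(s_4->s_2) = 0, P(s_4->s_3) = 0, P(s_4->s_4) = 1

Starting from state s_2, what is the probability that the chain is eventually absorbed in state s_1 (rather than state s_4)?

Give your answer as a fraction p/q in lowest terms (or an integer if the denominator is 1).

Let a_i = P(absorbed in s_1 | start in state i).
Boundary conditions: a_s_1 = 1, a_s_4 = 0.
For each transient state i, a_i = sum_j P(i->j) * a_j:
  a_s_2 = 1/4*a_s_1 + 1/2*a_s_2 + 0*a_s_3 + 1/4*a_s_4
  a_s_3 = 1/8*a_s_1 + 1/4*a_s_2 + 3/8*a_s_3 + 1/4*a_s_4

Substituting a_s_1 = 1 and a_s_4 = 0, rearrange to (I - Q) a = r where r[i] = P(i -> s_1):
  [1/2, 0] . (a_s_2, a_s_3) = 1/4
  [-1/4, 5/8] . (a_s_2, a_s_3) = 1/8

Solving yields:
  a_s_2 = 1/2
  a_s_3 = 2/5

Starting state is s_2, so the absorption probability is a_s_2 = 1/2.

Answer: 1/2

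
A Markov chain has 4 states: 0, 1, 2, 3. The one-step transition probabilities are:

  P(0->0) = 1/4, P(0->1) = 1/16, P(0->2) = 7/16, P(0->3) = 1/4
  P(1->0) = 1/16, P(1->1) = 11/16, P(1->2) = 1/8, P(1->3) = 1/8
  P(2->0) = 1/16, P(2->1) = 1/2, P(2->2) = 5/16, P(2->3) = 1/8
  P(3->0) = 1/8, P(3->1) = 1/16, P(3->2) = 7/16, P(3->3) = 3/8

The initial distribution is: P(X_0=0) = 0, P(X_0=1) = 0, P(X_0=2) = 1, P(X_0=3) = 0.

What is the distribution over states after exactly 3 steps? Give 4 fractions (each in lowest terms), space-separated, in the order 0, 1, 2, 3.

Propagating the distribution step by step (d_{t+1} = d_t * P):
d_0 = (0=0, 1=0, 2=1, 3=0)
  d_1[0] = 0*1/4 + 0*1/16 + 1*1/16 + 0*1/8 = 1/16
  d_1[1] = 0*1/16 + 0*11/16 + 1*1/2 + 0*1/16 = 1/2
  d_1[2] = 0*7/16 + 0*1/8 + 1*5/16 + 0*7/16 = 5/16
  d_1[3] = 0*1/4 + 0*1/8 + 1*1/8 + 0*3/8 = 1/8
d_1 = (0=1/16, 1=1/2, 2=5/16, 3=1/8)
  d_2[0] = 1/16*1/4 + 1/2*1/16 + 5/16*1/16 + 1/8*1/8 = 21/256
  d_2[1] = 1/16*1/16 + 1/2*11/16 + 5/16*1/2 + 1/8*1/16 = 131/256
  d_2[2] = 1/16*7/16 + 1/2*1/8 + 5/16*5/16 + 1/8*7/16 = 31/128
  d_2[3] = 1/16*1/4 + 1/2*1/8 + 5/16*1/8 + 1/8*3/8 = 21/128
d_2 = (0=21/256, 1=131/256, 2=31/128, 3=21/128)
  d_3[0] = 21/256*1/4 + 131/256*1/16 + 31/128*1/16 + 21/128*1/8 = 361/4096
  d_3[1] = 21/256*1/16 + 131/256*11/16 + 31/128*1/2 + 21/128*1/16 = 125/256
  d_3[2] = 21/256*7/16 + 131/256*1/8 + 31/128*5/16 + 21/128*7/16 = 1013/4096
  d_3[3] = 21/256*1/4 + 131/256*1/8 + 31/128*1/8 + 21/128*3/8 = 361/2048
d_3 = (0=361/4096, 1=125/256, 2=1013/4096, 3=361/2048)

Answer: 361/4096 125/256 1013/4096 361/2048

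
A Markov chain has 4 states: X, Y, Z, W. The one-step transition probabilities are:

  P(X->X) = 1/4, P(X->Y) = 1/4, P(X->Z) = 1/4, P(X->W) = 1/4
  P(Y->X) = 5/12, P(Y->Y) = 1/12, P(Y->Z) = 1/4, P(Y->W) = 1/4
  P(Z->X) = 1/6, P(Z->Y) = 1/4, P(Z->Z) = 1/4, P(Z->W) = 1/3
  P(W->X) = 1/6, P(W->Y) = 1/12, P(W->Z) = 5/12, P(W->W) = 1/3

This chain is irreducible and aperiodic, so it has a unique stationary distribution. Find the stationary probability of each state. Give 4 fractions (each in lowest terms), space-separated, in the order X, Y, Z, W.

The stationary distribution satisfies pi = pi * P, i.e.:
  pi_X = 1/4*pi_X + 5/12*pi_Y + 1/6*pi_Z + 1/6*pi_W
  pi_Y = 1/4*pi_X + 1/12*pi_Y + 1/4*pi_Z + 1/12*pi_W
  pi_Z = 1/4*pi_X + 1/4*pi_Y + 1/4*pi_Z + 5/12*pi_W
  pi_W = 1/4*pi_X + 1/4*pi_Y + 1/3*pi_Z + 1/3*pi_W
with normalization: pi_X + pi_Y + pi_Z + pi_W = 1.

Using the first 3 balance equations plus normalization, the linear system A*pi = b is:
  [-3/4, 5/12, 1/6, 1/6] . pi = 0
  [1/4, -11/12, 1/4, 1/12] . pi = 0
  [1/4, 1/4, -3/4, 5/12] . pi = 0
  [1, 1, 1, 1] . pi = 1

Solving yields:
  pi_X = 8/35
  pi_Y = 6/35
  pi_Z = 3/10
  pi_W = 3/10

Verification (pi * P):
  8/35*1/4 + 6/35*5/12 + 3/10*1/6 + 3/10*1/6 = 8/35 = pi_X  (ok)
  8/35*1/4 + 6/35*1/12 + 3/10*1/4 + 3/10*1/12 = 6/35 = pi_Y  (ok)
  8/35*1/4 + 6/35*1/4 + 3/10*1/4 + 3/10*5/12 = 3/10 = pi_Z  (ok)
  8/35*1/4 + 6/35*1/4 + 3/10*1/3 + 3/10*1/3 = 3/10 = pi_W  (ok)

Answer: 8/35 6/35 3/10 3/10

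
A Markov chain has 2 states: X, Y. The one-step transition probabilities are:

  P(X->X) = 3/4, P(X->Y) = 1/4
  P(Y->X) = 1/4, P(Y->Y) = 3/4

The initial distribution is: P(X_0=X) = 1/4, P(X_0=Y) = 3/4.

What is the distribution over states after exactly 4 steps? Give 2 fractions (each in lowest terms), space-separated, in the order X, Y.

Propagating the distribution step by step (d_{t+1} = d_t * P):
d_0 = (X=1/4, Y=3/4)
  d_1[X] = 1/4*3/4 + 3/4*1/4 = 3/8
  d_1[Y] = 1/4*1/4 + 3/4*3/4 = 5/8
d_1 = (X=3/8, Y=5/8)
  d_2[X] = 3/8*3/4 + 5/8*1/4 = 7/16
  d_2[Y] = 3/8*1/4 + 5/8*3/4 = 9/16
d_2 = (X=7/16, Y=9/16)
  d_3[X] = 7/16*3/4 + 9/16*1/4 = 15/32
  d_3[Y] = 7/16*1/4 + 9/16*3/4 = 17/32
d_3 = (X=15/32, Y=17/32)
  d_4[X] = 15/32*3/4 + 17/32*1/4 = 31/64
  d_4[Y] = 15/32*1/4 + 17/32*3/4 = 33/64
d_4 = (X=31/64, Y=33/64)

Answer: 31/64 33/64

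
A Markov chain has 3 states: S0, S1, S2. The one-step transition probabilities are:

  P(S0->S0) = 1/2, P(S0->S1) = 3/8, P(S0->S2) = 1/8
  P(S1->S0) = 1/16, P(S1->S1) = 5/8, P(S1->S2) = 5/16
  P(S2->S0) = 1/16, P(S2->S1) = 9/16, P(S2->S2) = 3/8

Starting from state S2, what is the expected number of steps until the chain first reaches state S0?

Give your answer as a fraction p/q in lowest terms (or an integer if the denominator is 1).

Let h_i = expected steps to first reach S0 from state i.
Boundary: h_S0 = 0.
First-step equations for the other states:
  h_S1 = 1 + 1/16*h_S0 + 5/8*h_S1 + 5/16*h_S2
  h_S2 = 1 + 1/16*h_S0 + 9/16*h_S1 + 3/8*h_S2

Substituting h_S0 = 0 and rearranging gives the linear system (I - Q) h = 1:
  [3/8, -5/16] . (h_S1, h_S2) = 1
  [-9/16, 5/8] . (h_S1, h_S2) = 1

Solving yields:
  h_S1 = 16
  h_S2 = 16

Starting state is S2, so the expected hitting time is h_S2 = 16.

Answer: 16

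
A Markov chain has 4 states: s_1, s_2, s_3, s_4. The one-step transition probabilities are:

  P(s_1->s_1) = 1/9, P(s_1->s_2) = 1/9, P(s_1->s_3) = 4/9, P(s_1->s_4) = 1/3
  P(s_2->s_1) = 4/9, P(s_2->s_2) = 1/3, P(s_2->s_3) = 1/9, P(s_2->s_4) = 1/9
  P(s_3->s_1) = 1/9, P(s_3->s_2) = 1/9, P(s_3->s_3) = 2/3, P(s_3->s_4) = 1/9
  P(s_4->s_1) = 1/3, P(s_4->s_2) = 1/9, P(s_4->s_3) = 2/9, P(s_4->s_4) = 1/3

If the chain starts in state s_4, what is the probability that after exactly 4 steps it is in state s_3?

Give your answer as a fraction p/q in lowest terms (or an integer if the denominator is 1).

Computing P^4 by repeated multiplication:
P^1 =
  s_1: [1/9, 1/9, 4/9, 1/3]
  s_2: [4/9, 1/3, 1/9, 1/9]
  s_3: [1/9, 1/9, 2/3, 1/9]
  s_4: [1/3, 1/9, 2/9, 1/3]
P^2 =
  s_1: [2/9, 11/81, 35/81, 17/81]
  s_2: [20/81, 5/27, 1/3, 19/81]
  s_3: [14/81, 11/81, 43/81, 13/81]
  s_4: [2/9, 11/81, 31/81, 7/27]
P^3 =
  s_1: [148/729, 103/729, 109/243, 151/729]
  s_2: [164/729, 37/243, 295/729, 53/243]
  s_3: [140/729, 103/729, 13/27, 5/27]
  s_4: [52/243, 103/729, 311/729, 53/243]
P^4 =
  s_1: [1340/6561, 935/6561, 2959/6561, 1327/6561]
  s_2: [460/2187, 317/2187, 2855/6561, 1375/6561]
  s_3: [436/2187, 935/6561, 1013/2187, 1279/6561]
  s_4: [452/2187, 935/6561, 2911/6561, 151/729]

(P^4)[s_4 -> s_3] = 2911/6561

Answer: 2911/6561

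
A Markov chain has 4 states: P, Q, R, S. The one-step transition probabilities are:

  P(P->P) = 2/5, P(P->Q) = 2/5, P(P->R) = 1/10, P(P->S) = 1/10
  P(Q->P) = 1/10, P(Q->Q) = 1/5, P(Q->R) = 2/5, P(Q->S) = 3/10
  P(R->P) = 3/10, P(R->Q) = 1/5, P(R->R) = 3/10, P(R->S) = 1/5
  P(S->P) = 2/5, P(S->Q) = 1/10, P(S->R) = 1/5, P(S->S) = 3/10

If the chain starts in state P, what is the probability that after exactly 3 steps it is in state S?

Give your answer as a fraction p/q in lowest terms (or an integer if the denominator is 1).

Computing P^3 by repeated multiplication:
P^1 =
  P: [2/5, 2/5, 1/10, 1/10]
  Q: [1/10, 1/5, 2/5, 3/10]
  R: [3/10, 1/5, 3/10, 1/5]
  S: [2/5, 1/10, 1/5, 3/10]
P^2 =
  P: [27/100, 27/100, 1/4, 21/100]
  Q: [3/10, 19/100, 27/100, 6/25]
  R: [31/100, 6/25, 6/25, 21/100]
  S: [7/20, 1/4, 1/5, 1/5]
P^3 =
  P: [147/500, 233/1000, 63/250, 221/1000]
  Q: [79/250, 59/250, 47/200, 213/1000]
  R: [38/125, 241/1000, 241/1000, 107/500]
  S: [61/200, 1/4, 47/200, 21/100]

(P^3)[P -> S] = 221/1000

Answer: 221/1000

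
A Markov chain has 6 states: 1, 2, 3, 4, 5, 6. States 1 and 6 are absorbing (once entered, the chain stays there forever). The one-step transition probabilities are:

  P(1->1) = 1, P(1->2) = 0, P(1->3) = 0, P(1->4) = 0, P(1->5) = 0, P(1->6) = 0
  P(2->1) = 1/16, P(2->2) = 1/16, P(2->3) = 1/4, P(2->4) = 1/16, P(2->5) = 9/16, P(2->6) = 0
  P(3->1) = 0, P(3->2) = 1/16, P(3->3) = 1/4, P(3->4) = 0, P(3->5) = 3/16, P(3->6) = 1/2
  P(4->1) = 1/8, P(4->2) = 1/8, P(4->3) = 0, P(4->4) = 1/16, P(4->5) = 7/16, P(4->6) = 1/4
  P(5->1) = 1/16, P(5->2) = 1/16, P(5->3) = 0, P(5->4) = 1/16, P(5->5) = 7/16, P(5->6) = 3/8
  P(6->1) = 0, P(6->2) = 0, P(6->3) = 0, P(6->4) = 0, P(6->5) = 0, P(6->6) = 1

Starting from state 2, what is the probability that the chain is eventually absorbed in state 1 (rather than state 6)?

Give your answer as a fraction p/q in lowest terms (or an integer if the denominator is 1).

Answer: 969/5047

Derivation:
Let a_i = P(absorbed in 1 | start in state i).
Boundary conditions: a_1 = 1, a_6 = 0.
For each transient state i, a_i = sum_j P(i->j) * a_j:
  a_2 = 1/16*a_1 + 1/16*a_2 + 1/4*a_3 + 1/16*a_4 + 9/16*a_5 + 0*a_6
  a_3 = 0*a_1 + 1/16*a_2 + 1/4*a_3 + 0*a_4 + 3/16*a_5 + 1/2*a_6
  a_4 = 1/8*a_1 + 1/8*a_2 + 0*a_3 + 1/16*a_4 + 7/16*a_5 + 1/4*a_6
  a_5 = 1/16*a_1 + 1/16*a_2 + 0*a_3 + 1/16*a_4 + 7/16*a_5 + 3/8*a_6

Substituting a_1 = 1 and a_6 = 0, rearrange to (I - Q) a = r where r[i] = P(i -> 1):
  [15/16, -1/4, -1/16, -9/16] . (a_2, a_3, a_4, a_5) = 1/16
  [-1/16, 3/4, 0, -3/16] . (a_2, a_3, a_4, a_5) = 0
  [-1/8, 0, 15/16, -7/16] . (a_2, a_3, a_4, a_5) = 1/8
  [-1/16, 0, -1/16, 9/16] . (a_2, a_3, a_4, a_5) = 1/16

Solving yields:
  a_2 = 969/5047
  a_3 = 561/10094
  a_4 = 1175/5047
  a_5 = 799/5047

Starting state is 2, so the absorption probability is a_2 = 969/5047.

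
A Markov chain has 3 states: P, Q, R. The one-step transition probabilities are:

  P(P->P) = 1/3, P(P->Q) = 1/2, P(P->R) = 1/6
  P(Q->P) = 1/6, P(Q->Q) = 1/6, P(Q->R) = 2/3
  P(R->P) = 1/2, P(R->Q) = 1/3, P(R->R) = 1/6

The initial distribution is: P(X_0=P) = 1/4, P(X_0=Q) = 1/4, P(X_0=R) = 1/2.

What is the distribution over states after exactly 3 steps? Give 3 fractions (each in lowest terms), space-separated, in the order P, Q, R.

Answer: 287/864 143/432 97/288

Derivation:
Propagating the distribution step by step (d_{t+1} = d_t * P):
d_0 = (P=1/4, Q=1/4, R=1/2)
  d_1[P] = 1/4*1/3 + 1/4*1/6 + 1/2*1/2 = 3/8
  d_1[Q] = 1/4*1/2 + 1/4*1/6 + 1/2*1/3 = 1/3
  d_1[R] = 1/4*1/6 + 1/4*2/3 + 1/2*1/6 = 7/24
d_1 = (P=3/8, Q=1/3, R=7/24)
  d_2[P] = 3/8*1/3 + 1/3*1/6 + 7/24*1/2 = 47/144
  d_2[Q] = 3/8*1/2 + 1/3*1/6 + 7/24*1/3 = 49/144
  d_2[R] = 3/8*1/6 + 1/3*2/3 + 7/24*1/6 = 1/3
d_2 = (P=47/144, Q=49/144, R=1/3)
  d_3[P] = 47/144*1/3 + 49/144*1/6 + 1/3*1/2 = 287/864
  d_3[Q] = 47/144*1/2 + 49/144*1/6 + 1/3*1/3 = 143/432
  d_3[R] = 47/144*1/6 + 49/144*2/3 + 1/3*1/6 = 97/288
d_3 = (P=287/864, Q=143/432, R=97/288)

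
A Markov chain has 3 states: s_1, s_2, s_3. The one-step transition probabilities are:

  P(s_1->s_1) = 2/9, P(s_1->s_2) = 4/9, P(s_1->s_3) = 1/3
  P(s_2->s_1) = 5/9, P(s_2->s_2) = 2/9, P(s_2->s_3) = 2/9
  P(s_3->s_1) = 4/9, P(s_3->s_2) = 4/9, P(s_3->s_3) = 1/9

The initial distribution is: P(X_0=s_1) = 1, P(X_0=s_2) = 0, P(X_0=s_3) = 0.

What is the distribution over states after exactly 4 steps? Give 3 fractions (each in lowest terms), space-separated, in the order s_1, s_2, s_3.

Answer: 2624/6561 2380/6561 173/729

Derivation:
Propagating the distribution step by step (d_{t+1} = d_t * P):
d_0 = (s_1=1, s_2=0, s_3=0)
  d_1[s_1] = 1*2/9 + 0*5/9 + 0*4/9 = 2/9
  d_1[s_2] = 1*4/9 + 0*2/9 + 0*4/9 = 4/9
  d_1[s_3] = 1*1/3 + 0*2/9 + 0*1/9 = 1/3
d_1 = (s_1=2/9, s_2=4/9, s_3=1/3)
  d_2[s_1] = 2/9*2/9 + 4/9*5/9 + 1/3*4/9 = 4/9
  d_2[s_2] = 2/9*4/9 + 4/9*2/9 + 1/3*4/9 = 28/81
  d_2[s_3] = 2/9*1/3 + 4/9*2/9 + 1/3*1/9 = 17/81
d_2 = (s_1=4/9, s_2=28/81, s_3=17/81)
  d_3[s_1] = 4/9*2/9 + 28/81*5/9 + 17/81*4/9 = 280/729
  d_3[s_2] = 4/9*4/9 + 28/81*2/9 + 17/81*4/9 = 268/729
  d_3[s_3] = 4/9*1/3 + 28/81*2/9 + 17/81*1/9 = 181/729
d_3 = (s_1=280/729, s_2=268/729, s_3=181/729)
  d_4[s_1] = 280/729*2/9 + 268/729*5/9 + 181/729*4/9 = 2624/6561
  d_4[s_2] = 280/729*4/9 + 268/729*2/9 + 181/729*4/9 = 2380/6561
  d_4[s_3] = 280/729*1/3 + 268/729*2/9 + 181/729*1/9 = 173/729
d_4 = (s_1=2624/6561, s_2=2380/6561, s_3=173/729)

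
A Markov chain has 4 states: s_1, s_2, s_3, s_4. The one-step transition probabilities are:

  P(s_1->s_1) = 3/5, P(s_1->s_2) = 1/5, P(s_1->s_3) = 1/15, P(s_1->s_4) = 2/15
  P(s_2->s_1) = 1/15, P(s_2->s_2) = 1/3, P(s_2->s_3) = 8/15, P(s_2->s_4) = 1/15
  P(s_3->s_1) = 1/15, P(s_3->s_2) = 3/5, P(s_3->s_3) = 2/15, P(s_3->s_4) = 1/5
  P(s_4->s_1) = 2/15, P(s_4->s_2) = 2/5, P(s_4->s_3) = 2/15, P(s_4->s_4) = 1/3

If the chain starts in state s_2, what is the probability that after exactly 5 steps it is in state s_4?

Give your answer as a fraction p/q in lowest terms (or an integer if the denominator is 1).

Computing P^5 by repeated multiplication:
P^1 =
  s_1: [3/5, 1/5, 1/15, 2/15]
  s_2: [1/15, 1/3, 8/15, 1/15]
  s_3: [1/15, 3/5, 2/15, 1/5]
  s_4: [2/15, 2/5, 2/15, 1/3]
P^2 =
  s_1: [89/225, 7/25, 13/75, 34/225]
  s_2: [8/75, 106/225, 59/225, 4/25]
  s_3: [26/225, 28/75, 83/225, 32/225]
  s_4: [4/25, 28/75, 64/225, 41/225]
P^3 =
  s_1: [971/3375, 379/1125, 739/3375, 176/1125]
  s_2: [151/1125, 1349/3375, 118/375, 511/3375]
  s_3: [31/225, 479/1125, 928/3375, 109/675]
  s_4: [554/3375, 2/5, 34/125, 553/3375]
P^4 =
  s_1: [11671/50625, 6139/16875, 12601/50625, 7936/50625]
  s_2: [1502/10125, 20728/50625, 533/1875, 7996/50625]
  s_3: [1528/10125, 6734/16875, 4969/16875, 7876/50625]
  s_4: [1672/10125, 6664/16875, 14296/50625, 2659/16875]
P^5 =
  s_1: [5627/28125, 96041/253125, 200081/759375, 119242/759375]
  s_2: [13189/84375, 60733/151875, 218108/759375, 118901/759375]
  s_3: [119621/759375, 101783/253125, 214822/759375, 4429/28125]
  s_4: [125482/759375, 100522/253125, 212842/759375, 23897/151875]

(P^5)[s_2 -> s_4] = 118901/759375

Answer: 118901/759375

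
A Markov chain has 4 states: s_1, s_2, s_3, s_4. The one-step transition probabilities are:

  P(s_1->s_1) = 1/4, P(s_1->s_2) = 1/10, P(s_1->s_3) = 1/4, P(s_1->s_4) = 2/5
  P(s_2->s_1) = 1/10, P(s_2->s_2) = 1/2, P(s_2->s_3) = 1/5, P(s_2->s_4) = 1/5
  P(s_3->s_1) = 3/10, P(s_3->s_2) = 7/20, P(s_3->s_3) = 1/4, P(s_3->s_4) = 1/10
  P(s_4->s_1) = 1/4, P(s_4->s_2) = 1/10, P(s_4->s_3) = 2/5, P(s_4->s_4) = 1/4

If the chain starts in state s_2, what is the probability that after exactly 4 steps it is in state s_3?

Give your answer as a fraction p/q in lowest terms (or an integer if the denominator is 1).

Answer: 21449/80000

Derivation:
Computing P^4 by repeated multiplication:
P^1 =
  s_1: [1/4, 1/10, 1/4, 2/5]
  s_2: [1/10, 1/2, 1/5, 1/5]
  s_3: [3/10, 7/20, 1/4, 1/10]
  s_4: [1/4, 1/10, 2/5, 1/4]
P^2 =
  s_1: [99/400, 81/400, 61/200, 49/200]
  s_2: [37/200, 7/20, 51/200, 21/100]
  s_3: [21/100, 121/400, 99/400, 6/25]
  s_4: [51/200, 6/25, 113/400, 89/400]
P^3 =
  s_1: [1879/8000, 1029/4000, 2213/8000, 37/160]
  s_2: [841/4000, 243/800, 33/125, 111/500]
  s_3: [217/1000, 2263/8000, 2167/8000, 917/4000]
  s_4: [73/320, 2133/8000, 2171/8000, 1871/8000]
P^4 =
  s_1: [36039/160000, 43529/160000, 10873/40000, 1847/8000]
  s_2: [17411/80000, 23/80, 21449/80000, 907/4000]
  s_3: [17689/80000, 44939/160000, 43239/160000, 9111/40000]
  s_4: [8943/40000, 43919/160000, 1087/4000, 36829/160000]

(P^4)[s_2 -> s_3] = 21449/80000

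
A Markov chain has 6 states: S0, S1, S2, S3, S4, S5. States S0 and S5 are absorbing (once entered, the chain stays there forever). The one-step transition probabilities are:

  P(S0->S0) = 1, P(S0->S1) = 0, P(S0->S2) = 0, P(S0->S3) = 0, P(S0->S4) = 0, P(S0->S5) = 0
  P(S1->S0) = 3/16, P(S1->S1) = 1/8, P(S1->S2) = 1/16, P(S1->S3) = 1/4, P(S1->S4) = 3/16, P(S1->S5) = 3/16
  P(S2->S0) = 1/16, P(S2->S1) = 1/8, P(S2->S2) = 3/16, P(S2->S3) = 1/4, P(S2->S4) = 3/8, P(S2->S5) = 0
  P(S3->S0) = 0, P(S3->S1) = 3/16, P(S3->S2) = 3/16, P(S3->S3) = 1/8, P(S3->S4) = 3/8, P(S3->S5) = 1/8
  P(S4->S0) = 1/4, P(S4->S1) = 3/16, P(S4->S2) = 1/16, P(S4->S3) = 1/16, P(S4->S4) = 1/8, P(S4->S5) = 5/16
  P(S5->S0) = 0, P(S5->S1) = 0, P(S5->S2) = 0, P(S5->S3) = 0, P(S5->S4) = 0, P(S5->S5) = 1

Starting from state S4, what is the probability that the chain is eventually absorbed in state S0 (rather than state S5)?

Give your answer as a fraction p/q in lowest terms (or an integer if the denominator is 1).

Let a_i = P(absorbed in S0 | start in state i).
Boundary conditions: a_S0 = 1, a_S5 = 0.
For each transient state i, a_i = sum_j P(i->j) * a_j:
  a_S1 = 3/16*a_S0 + 1/8*a_S1 + 1/16*a_S2 + 1/4*a_S3 + 3/16*a_S4 + 3/16*a_S5
  a_S2 = 1/16*a_S0 + 1/8*a_S1 + 3/16*a_S2 + 1/4*a_S3 + 3/8*a_S4 + 0*a_S5
  a_S3 = 0*a_S0 + 3/16*a_S1 + 3/16*a_S2 + 1/8*a_S3 + 3/8*a_S4 + 1/8*a_S5
  a_S4 = 1/4*a_S0 + 3/16*a_S1 + 1/16*a_S2 + 1/16*a_S3 + 1/8*a_S4 + 5/16*a_S5

Substituting a_S0 = 1 and a_S5 = 0, rearrange to (I - Q) a = r where r[i] = P(i -> S0):
  [7/8, -1/16, -1/4, -3/16] . (a_S1, a_S2, a_S3, a_S4) = 3/16
  [-1/8, 13/16, -1/4, -3/8] . (a_S1, a_S2, a_S3, a_S4) = 1/16
  [-3/16, -3/16, 7/8, -3/8] . (a_S1, a_S2, a_S3, a_S4) = 0
  [-3/16, -1/16, -1/16, 7/8] . (a_S1, a_S2, a_S3, a_S4) = 1/4

Solving yields:
  a_S1 = 10969/24141
  a_S2 = 11387/24141
  a_S3 = 3130/8047
  a_S4 = 10732/24141

Starting state is S4, so the absorption probability is a_S4 = 10732/24141.

Answer: 10732/24141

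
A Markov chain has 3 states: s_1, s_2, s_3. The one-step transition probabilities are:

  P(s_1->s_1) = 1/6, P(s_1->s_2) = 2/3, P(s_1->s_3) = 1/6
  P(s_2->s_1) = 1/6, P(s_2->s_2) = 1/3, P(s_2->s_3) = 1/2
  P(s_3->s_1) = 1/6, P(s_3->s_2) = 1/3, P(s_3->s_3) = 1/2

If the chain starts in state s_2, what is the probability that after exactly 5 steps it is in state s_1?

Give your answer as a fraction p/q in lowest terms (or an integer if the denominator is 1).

Computing P^5 by repeated multiplication:
P^1 =
  s_1: [1/6, 2/3, 1/6]
  s_2: [1/6, 1/3, 1/2]
  s_3: [1/6, 1/3, 1/2]
P^2 =
  s_1: [1/6, 7/18, 4/9]
  s_2: [1/6, 7/18, 4/9]
  s_3: [1/6, 7/18, 4/9]
P^3 =
  s_1: [1/6, 7/18, 4/9]
  s_2: [1/6, 7/18, 4/9]
  s_3: [1/6, 7/18, 4/9]
P^4 =
  s_1: [1/6, 7/18, 4/9]
  s_2: [1/6, 7/18, 4/9]
  s_3: [1/6, 7/18, 4/9]
P^5 =
  s_1: [1/6, 7/18, 4/9]
  s_2: [1/6, 7/18, 4/9]
  s_3: [1/6, 7/18, 4/9]

(P^5)[s_2 -> s_1] = 1/6

Answer: 1/6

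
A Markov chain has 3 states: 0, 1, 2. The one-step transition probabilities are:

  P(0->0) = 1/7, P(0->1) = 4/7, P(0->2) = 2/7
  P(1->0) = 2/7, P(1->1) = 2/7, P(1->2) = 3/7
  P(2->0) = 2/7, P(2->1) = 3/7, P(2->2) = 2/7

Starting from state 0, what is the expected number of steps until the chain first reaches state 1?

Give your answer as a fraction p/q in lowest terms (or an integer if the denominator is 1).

Let h_i = expected steps to first reach 1 from state i.
Boundary: h_1 = 0.
First-step equations for the other states:
  h_0 = 1 + 1/7*h_0 + 4/7*h_1 + 2/7*h_2
  h_2 = 1 + 2/7*h_0 + 3/7*h_1 + 2/7*h_2

Substituting h_1 = 0 and rearranging gives the linear system (I - Q) h = 1:
  [6/7, -2/7] . (h_0, h_2) = 1
  [-2/7, 5/7] . (h_0, h_2) = 1

Solving yields:
  h_0 = 49/26
  h_2 = 28/13

Starting state is 0, so the expected hitting time is h_0 = 49/26.

Answer: 49/26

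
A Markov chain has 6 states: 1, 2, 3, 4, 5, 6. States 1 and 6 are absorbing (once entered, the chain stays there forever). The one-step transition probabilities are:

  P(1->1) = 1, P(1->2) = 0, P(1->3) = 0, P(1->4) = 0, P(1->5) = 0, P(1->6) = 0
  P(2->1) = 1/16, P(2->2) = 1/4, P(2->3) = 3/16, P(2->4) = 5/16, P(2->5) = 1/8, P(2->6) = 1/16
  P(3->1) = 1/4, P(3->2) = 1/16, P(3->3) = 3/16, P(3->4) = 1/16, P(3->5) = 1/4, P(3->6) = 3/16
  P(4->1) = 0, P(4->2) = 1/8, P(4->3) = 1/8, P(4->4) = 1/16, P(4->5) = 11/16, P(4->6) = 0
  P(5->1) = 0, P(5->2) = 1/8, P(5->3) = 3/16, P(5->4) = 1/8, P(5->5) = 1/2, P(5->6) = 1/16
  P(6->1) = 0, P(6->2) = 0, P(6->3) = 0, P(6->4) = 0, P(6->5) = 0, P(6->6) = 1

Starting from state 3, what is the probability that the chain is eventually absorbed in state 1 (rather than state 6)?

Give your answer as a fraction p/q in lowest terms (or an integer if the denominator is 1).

Answer: 232/463

Derivation:
Let a_i = P(absorbed in 1 | start in state i).
Boundary conditions: a_1 = 1, a_6 = 0.
For each transient state i, a_i = sum_j P(i->j) * a_j:
  a_2 = 1/16*a_1 + 1/4*a_2 + 3/16*a_3 + 5/16*a_4 + 1/8*a_5 + 1/16*a_6
  a_3 = 1/4*a_1 + 1/16*a_2 + 3/16*a_3 + 1/16*a_4 + 1/4*a_5 + 3/16*a_6
  a_4 = 0*a_1 + 1/8*a_2 + 1/8*a_3 + 1/16*a_4 + 11/16*a_5 + 0*a_6
  a_5 = 0*a_1 + 1/8*a_2 + 3/16*a_3 + 1/8*a_4 + 1/2*a_5 + 1/16*a_6

Substituting a_1 = 1 and a_6 = 0, rearrange to (I - Q) a = r where r[i] = P(i -> 1):
  [3/4, -3/16, -5/16, -1/8] . (a_2, a_3, a_4, a_5) = 1/16
  [-1/16, 13/16, -1/16, -1/4] . (a_2, a_3, a_4, a_5) = 1/4
  [-1/8, -1/8, 15/16, -11/16] . (a_2, a_3, a_4, a_5) = 0
  [-1/8, -3/16, -1/8, 1/2] . (a_2, a_3, a_4, a_5) = 0

Solving yields:
  a_2 = 3577/7871
  a_3 = 232/463
  a_4 = 3359/7871
  a_5 = 189/463

Starting state is 3, so the absorption probability is a_3 = 232/463.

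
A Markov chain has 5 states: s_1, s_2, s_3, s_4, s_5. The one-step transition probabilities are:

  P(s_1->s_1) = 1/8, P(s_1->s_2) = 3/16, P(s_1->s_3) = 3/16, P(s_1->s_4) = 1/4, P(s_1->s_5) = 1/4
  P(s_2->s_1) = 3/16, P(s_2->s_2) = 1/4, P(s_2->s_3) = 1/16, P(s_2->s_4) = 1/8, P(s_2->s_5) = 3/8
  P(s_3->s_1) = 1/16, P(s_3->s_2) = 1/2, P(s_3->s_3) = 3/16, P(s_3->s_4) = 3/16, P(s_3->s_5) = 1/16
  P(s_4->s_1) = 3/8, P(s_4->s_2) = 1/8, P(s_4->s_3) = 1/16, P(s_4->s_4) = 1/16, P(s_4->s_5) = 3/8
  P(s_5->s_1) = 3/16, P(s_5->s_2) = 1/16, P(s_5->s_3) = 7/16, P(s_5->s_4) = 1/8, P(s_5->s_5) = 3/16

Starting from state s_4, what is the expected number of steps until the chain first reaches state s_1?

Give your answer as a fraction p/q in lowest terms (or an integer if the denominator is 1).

Answer: 66304/15167

Derivation:
Let h_i = expected steps to first reach s_1 from state i.
Boundary: h_s_1 = 0.
First-step equations for the other states:
  h_s_2 = 1 + 3/16*h_s_1 + 1/4*h_s_2 + 1/16*h_s_3 + 1/8*h_s_4 + 3/8*h_s_5
  h_s_3 = 1 + 1/16*h_s_1 + 1/2*h_s_2 + 3/16*h_s_3 + 3/16*h_s_4 + 1/16*h_s_5
  h_s_4 = 1 + 3/8*h_s_1 + 1/8*h_s_2 + 1/16*h_s_3 + 1/16*h_s_4 + 3/8*h_s_5
  h_s_5 = 1 + 3/16*h_s_1 + 1/16*h_s_2 + 7/16*h_s_3 + 1/8*h_s_4 + 3/16*h_s_5

Substituting h_s_1 = 0 and rearranging gives the linear system (I - Q) h = 1:
  [3/4, -1/16, -1/8, -3/8] . (h_s_2, h_s_3, h_s_4, h_s_5) = 1
  [-1/2, 13/16, -3/16, -1/16] . (h_s_2, h_s_3, h_s_4, h_s_5) = 1
  [-1/8, -1/16, 15/16, -3/8] . (h_s_2, h_s_3, h_s_4, h_s_5) = 1
  [-1/16, -7/16, -1/8, 13/16] . (h_s_2, h_s_3, h_s_4, h_s_5) = 1

Solving yields:
  h_s_2 = 80512/15167
  h_s_3 = 89936/15167
  h_s_4 = 66304/15167
  h_s_5 = 83488/15167

Starting state is s_4, so the expected hitting time is h_s_4 = 66304/15167.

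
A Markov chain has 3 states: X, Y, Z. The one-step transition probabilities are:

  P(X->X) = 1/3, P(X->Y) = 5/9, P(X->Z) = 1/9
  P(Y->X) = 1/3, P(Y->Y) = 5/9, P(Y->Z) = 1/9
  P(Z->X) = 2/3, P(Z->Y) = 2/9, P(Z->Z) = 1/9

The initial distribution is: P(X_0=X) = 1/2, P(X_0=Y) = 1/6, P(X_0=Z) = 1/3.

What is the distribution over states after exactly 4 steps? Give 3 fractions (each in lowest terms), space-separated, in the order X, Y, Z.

Propagating the distribution step by step (d_{t+1} = d_t * P):
d_0 = (X=1/2, Y=1/6, Z=1/3)
  d_1[X] = 1/2*1/3 + 1/6*1/3 + 1/3*2/3 = 4/9
  d_1[Y] = 1/2*5/9 + 1/6*5/9 + 1/3*2/9 = 4/9
  d_1[Z] = 1/2*1/9 + 1/6*1/9 + 1/3*1/9 = 1/9
d_1 = (X=4/9, Y=4/9, Z=1/9)
  d_2[X] = 4/9*1/3 + 4/9*1/3 + 1/9*2/3 = 10/27
  d_2[Y] = 4/9*5/9 + 4/9*5/9 + 1/9*2/9 = 14/27
  d_2[Z] = 4/9*1/9 + 4/9*1/9 + 1/9*1/9 = 1/9
d_2 = (X=10/27, Y=14/27, Z=1/9)
  d_3[X] = 10/27*1/3 + 14/27*1/3 + 1/9*2/3 = 10/27
  d_3[Y] = 10/27*5/9 + 14/27*5/9 + 1/9*2/9 = 14/27
  d_3[Z] = 10/27*1/9 + 14/27*1/9 + 1/9*1/9 = 1/9
d_3 = (X=10/27, Y=14/27, Z=1/9)
  d_4[X] = 10/27*1/3 + 14/27*1/3 + 1/9*2/3 = 10/27
  d_4[Y] = 10/27*5/9 + 14/27*5/9 + 1/9*2/9 = 14/27
  d_4[Z] = 10/27*1/9 + 14/27*1/9 + 1/9*1/9 = 1/9
d_4 = (X=10/27, Y=14/27, Z=1/9)

Answer: 10/27 14/27 1/9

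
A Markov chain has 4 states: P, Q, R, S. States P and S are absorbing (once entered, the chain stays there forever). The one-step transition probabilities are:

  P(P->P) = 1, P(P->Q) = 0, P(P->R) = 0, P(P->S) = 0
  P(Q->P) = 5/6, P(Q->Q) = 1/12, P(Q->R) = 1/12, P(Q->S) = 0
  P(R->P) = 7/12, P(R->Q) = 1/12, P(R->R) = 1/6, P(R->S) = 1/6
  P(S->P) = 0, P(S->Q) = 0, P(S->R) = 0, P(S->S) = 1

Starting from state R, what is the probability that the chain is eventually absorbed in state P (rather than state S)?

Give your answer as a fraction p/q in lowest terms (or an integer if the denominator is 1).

Answer: 87/109

Derivation:
Let a_i = P(absorbed in P | start in state i).
Boundary conditions: a_P = 1, a_S = 0.
For each transient state i, a_i = sum_j P(i->j) * a_j:
  a_Q = 5/6*a_P + 1/12*a_Q + 1/12*a_R + 0*a_S
  a_R = 7/12*a_P + 1/12*a_Q + 1/6*a_R + 1/6*a_S

Substituting a_P = 1 and a_S = 0, rearrange to (I - Q) a = r where r[i] = P(i -> P):
  [11/12, -1/12] . (a_Q, a_R) = 5/6
  [-1/12, 5/6] . (a_Q, a_R) = 7/12

Solving yields:
  a_Q = 107/109
  a_R = 87/109

Starting state is R, so the absorption probability is a_R = 87/109.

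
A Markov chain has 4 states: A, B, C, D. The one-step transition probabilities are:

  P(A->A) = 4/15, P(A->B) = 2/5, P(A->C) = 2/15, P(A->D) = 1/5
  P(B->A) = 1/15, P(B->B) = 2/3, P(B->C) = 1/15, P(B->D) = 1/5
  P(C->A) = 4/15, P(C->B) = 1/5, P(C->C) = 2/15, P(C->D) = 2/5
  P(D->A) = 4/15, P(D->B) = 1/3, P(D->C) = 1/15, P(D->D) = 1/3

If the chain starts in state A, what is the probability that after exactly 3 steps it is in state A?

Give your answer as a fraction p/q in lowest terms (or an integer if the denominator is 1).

Computing P^3 by repeated multiplication:
P^1 =
  A: [4/15, 2/5, 2/15, 1/5]
  B: [1/15, 2/3, 1/15, 1/5]
  C: [4/15, 1/5, 2/15, 2/5]
  D: [4/15, 1/3, 1/15, 1/3]
P^2 =
  A: [14/75, 7/15, 7/75, 19/75]
  B: [2/15, 124/225, 17/225, 6/25]
  C: [17/75, 2/5, 7/75, 7/25]
  D: [1/5, 34/75, 4/45, 58/225]
P^3 =
  A: [13/75, 22/45, 32/375, 284/1125]
  B: [176/1125, 1741/3375, 272/3375, 278/1125]
  C: [14/75, 176/375, 11/125, 32/125]
  D: [22/125, 328/675, 58/675, 851/3375]

(P^3)[A -> A] = 13/75

Answer: 13/75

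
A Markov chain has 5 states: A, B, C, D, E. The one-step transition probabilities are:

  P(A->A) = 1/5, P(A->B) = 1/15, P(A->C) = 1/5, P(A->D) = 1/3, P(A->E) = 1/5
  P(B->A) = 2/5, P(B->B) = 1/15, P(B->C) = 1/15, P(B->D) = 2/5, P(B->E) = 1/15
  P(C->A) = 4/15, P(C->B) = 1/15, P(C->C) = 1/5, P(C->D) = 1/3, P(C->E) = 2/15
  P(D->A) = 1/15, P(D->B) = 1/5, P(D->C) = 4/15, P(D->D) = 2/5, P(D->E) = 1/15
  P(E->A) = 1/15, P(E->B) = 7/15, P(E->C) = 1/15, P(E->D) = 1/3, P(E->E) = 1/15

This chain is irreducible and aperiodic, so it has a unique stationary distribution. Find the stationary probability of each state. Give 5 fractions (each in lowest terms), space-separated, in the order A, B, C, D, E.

Answer: 4997/27581 4335/27581 5235/27581 10160/27581 2854/27581

Derivation:
The stationary distribution satisfies pi = pi * P, i.e.:
  pi_A = 1/5*pi_A + 2/5*pi_B + 4/15*pi_C + 1/15*pi_D + 1/15*pi_E
  pi_B = 1/15*pi_A + 1/15*pi_B + 1/15*pi_C + 1/5*pi_D + 7/15*pi_E
  pi_C = 1/5*pi_A + 1/15*pi_B + 1/5*pi_C + 4/15*pi_D + 1/15*pi_E
  pi_D = 1/3*pi_A + 2/5*pi_B + 1/3*pi_C + 2/5*pi_D + 1/3*pi_E
  pi_E = 1/5*pi_A + 1/15*pi_B + 2/15*pi_C + 1/15*pi_D + 1/15*pi_E
with normalization: pi_A + pi_B + pi_C + pi_D + pi_E = 1.

Using the first 4 balance equations plus normalization, the linear system A*pi = b is:
  [-4/5, 2/5, 4/15, 1/15, 1/15] . pi = 0
  [1/15, -14/15, 1/15, 1/5, 7/15] . pi = 0
  [1/5, 1/15, -4/5, 4/15, 1/15] . pi = 0
  [1/3, 2/5, 1/3, -3/5, 1/3] . pi = 0
  [1, 1, 1, 1, 1] . pi = 1

Solving yields:
  pi_A = 4997/27581
  pi_B = 4335/27581
  pi_C = 5235/27581
  pi_D = 10160/27581
  pi_E = 2854/27581

Verification (pi * P):
  4997/27581*1/5 + 4335/27581*2/5 + 5235/27581*4/15 + 10160/27581*1/15 + 2854/27581*1/15 = 4997/27581 = pi_A  (ok)
  4997/27581*1/15 + 4335/27581*1/15 + 5235/27581*1/15 + 10160/27581*1/5 + 2854/27581*7/15 = 4335/27581 = pi_B  (ok)
  4997/27581*1/5 + 4335/27581*1/15 + 5235/27581*1/5 + 10160/27581*4/15 + 2854/27581*1/15 = 5235/27581 = pi_C  (ok)
  4997/27581*1/3 + 4335/27581*2/5 + 5235/27581*1/3 + 10160/27581*2/5 + 2854/27581*1/3 = 10160/27581 = pi_D  (ok)
  4997/27581*1/5 + 4335/27581*1/15 + 5235/27581*2/15 + 10160/27581*1/15 + 2854/27581*1/15 = 2854/27581 = pi_E  (ok)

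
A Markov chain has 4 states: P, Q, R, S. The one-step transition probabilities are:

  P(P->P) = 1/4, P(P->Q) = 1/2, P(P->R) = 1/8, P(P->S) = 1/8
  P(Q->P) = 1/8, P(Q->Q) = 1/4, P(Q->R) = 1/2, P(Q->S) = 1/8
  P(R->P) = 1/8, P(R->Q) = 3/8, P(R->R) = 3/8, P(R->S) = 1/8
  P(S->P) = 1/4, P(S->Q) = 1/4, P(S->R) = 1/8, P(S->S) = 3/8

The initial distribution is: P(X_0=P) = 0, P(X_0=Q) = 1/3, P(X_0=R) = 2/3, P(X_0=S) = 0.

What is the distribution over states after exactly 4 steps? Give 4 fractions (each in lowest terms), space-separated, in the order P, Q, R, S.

Propagating the distribution step by step (d_{t+1} = d_t * P):
d_0 = (P=0, Q=1/3, R=2/3, S=0)
  d_1[P] = 0*1/4 + 1/3*1/8 + 2/3*1/8 + 0*1/4 = 1/8
  d_1[Q] = 0*1/2 + 1/3*1/4 + 2/3*3/8 + 0*1/4 = 1/3
  d_1[R] = 0*1/8 + 1/3*1/2 + 2/3*3/8 + 0*1/8 = 5/12
  d_1[S] = 0*1/8 + 1/3*1/8 + 2/3*1/8 + 0*3/8 = 1/8
d_1 = (P=1/8, Q=1/3, R=5/12, S=1/8)
  d_2[P] = 1/8*1/4 + 1/3*1/8 + 5/12*1/8 + 1/8*1/4 = 5/32
  d_2[Q] = 1/8*1/2 + 1/3*1/4 + 5/12*3/8 + 1/8*1/4 = 1/3
  d_2[R] = 1/8*1/8 + 1/3*1/2 + 5/12*3/8 + 1/8*1/8 = 17/48
  d_2[S] = 1/8*1/8 + 1/3*1/8 + 5/12*1/8 + 1/8*3/8 = 5/32
d_2 = (P=5/32, Q=1/3, R=17/48, S=5/32)
  d_3[P] = 5/32*1/4 + 1/3*1/8 + 17/48*1/8 + 5/32*1/4 = 21/128
  d_3[Q] = 5/32*1/2 + 1/3*1/4 + 17/48*3/8 + 5/32*1/4 = 1/3
  d_3[R] = 5/32*1/8 + 1/3*1/2 + 17/48*3/8 + 5/32*1/8 = 65/192
  d_3[S] = 5/32*1/8 + 1/3*1/8 + 17/48*1/8 + 5/32*3/8 = 21/128
d_3 = (P=21/128, Q=1/3, R=65/192, S=21/128)
  d_4[P] = 21/128*1/4 + 1/3*1/8 + 65/192*1/8 + 21/128*1/4 = 85/512
  d_4[Q] = 21/128*1/2 + 1/3*1/4 + 65/192*3/8 + 21/128*1/4 = 1/3
  d_4[R] = 21/128*1/8 + 1/3*1/2 + 65/192*3/8 + 21/128*1/8 = 257/768
  d_4[S] = 21/128*1/8 + 1/3*1/8 + 65/192*1/8 + 21/128*3/8 = 85/512
d_4 = (P=85/512, Q=1/3, R=257/768, S=85/512)

Answer: 85/512 1/3 257/768 85/512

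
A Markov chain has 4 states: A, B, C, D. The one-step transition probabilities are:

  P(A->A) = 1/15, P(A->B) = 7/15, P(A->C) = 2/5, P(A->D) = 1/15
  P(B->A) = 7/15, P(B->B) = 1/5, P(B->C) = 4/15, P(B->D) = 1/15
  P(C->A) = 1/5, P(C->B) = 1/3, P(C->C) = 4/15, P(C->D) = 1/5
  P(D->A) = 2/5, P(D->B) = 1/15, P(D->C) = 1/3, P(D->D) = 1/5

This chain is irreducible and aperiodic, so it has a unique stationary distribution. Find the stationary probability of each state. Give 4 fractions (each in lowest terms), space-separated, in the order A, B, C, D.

Answer: 372/1387 411/1387 431/1387 173/1387

Derivation:
The stationary distribution satisfies pi = pi * P, i.e.:
  pi_A = 1/15*pi_A + 7/15*pi_B + 1/5*pi_C + 2/5*pi_D
  pi_B = 7/15*pi_A + 1/5*pi_B + 1/3*pi_C + 1/15*pi_D
  pi_C = 2/5*pi_A + 4/15*pi_B + 4/15*pi_C + 1/3*pi_D
  pi_D = 1/15*pi_A + 1/15*pi_B + 1/5*pi_C + 1/5*pi_D
with normalization: pi_A + pi_B + pi_C + pi_D = 1.

Using the first 3 balance equations plus normalization, the linear system A*pi = b is:
  [-14/15, 7/15, 1/5, 2/5] . pi = 0
  [7/15, -4/5, 1/3, 1/15] . pi = 0
  [2/5, 4/15, -11/15, 1/3] . pi = 0
  [1, 1, 1, 1] . pi = 1

Solving yields:
  pi_A = 372/1387
  pi_B = 411/1387
  pi_C = 431/1387
  pi_D = 173/1387

Verification (pi * P):
  372/1387*1/15 + 411/1387*7/15 + 431/1387*1/5 + 173/1387*2/5 = 372/1387 = pi_A  (ok)
  372/1387*7/15 + 411/1387*1/5 + 431/1387*1/3 + 173/1387*1/15 = 411/1387 = pi_B  (ok)
  372/1387*2/5 + 411/1387*4/15 + 431/1387*4/15 + 173/1387*1/3 = 431/1387 = pi_C  (ok)
  372/1387*1/15 + 411/1387*1/15 + 431/1387*1/5 + 173/1387*1/5 = 173/1387 = pi_D  (ok)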